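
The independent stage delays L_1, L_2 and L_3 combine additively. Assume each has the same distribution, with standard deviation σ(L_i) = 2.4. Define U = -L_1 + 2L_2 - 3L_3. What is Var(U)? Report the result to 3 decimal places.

Var(L_i) = (2.4)² = 5.76
By independence, Var(U) = (-1)²Var(L_1) + (2)²Var(L_2) + (-3)²Var(L_3)
= (-1)²·5.76 + (2)²·5.76 + (-3)²·5.76 = 80.64

80.640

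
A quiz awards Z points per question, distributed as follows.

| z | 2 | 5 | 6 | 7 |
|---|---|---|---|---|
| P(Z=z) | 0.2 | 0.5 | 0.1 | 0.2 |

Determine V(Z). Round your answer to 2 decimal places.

2.69

E[Z] = (2)(0.2) + (5)(0.5) + (6)(0.1) + (7)(0.2) = 4.9
E[Z²] = (2)²(0.2) + (5)²(0.5) + (6)²(0.1) + (7)²(0.2) = 26.7
V(Z) = E[Z²] − (E[Z])² = 26.7 − (4.9)² = 2.69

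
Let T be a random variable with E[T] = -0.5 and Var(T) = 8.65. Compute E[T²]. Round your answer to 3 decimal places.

E[T²] = Var(T) + (E[T])² = 8.65 + (-0.5)² = 8.9

8.900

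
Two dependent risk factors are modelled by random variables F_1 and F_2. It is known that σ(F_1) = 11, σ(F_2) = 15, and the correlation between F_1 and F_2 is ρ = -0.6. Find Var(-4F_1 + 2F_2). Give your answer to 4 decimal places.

4420.0000

Var(F_1) = (11)² = 121;  Var(F_2) = (15)² = 225
Cov(F_1,F_2) = ρ·σ(F_1)·σ(F_2) = -0.6·11·15 = -99
Var(-4F_1 + 2F_2) = (-4)²·Var(F_1) + (2)²·Var(F_2) + 2·(-4)·(2)·Cov(F_1,F_2)
= 16·121 + 4·225 + -16·-99 = 4420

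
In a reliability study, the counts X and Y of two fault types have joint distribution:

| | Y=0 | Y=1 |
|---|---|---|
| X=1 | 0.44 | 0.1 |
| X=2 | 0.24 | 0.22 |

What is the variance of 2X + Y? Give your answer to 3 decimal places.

E[X] = 1.46,  E[Y] = 0.32,  E[XY] = 0.54
var(X) = 2.38 − (1.46)² = 0.2484;  var(Y) = 0.32 − (0.32)² = 0.2176
Cov(X,Y) = 0.54 − (1.46)(0.32) = 0.0728
var(2X + Y) = (2)²·0.2484 + (1)²·0.2176 + 2·(2)·(1)·0.0728 = 1.5024

1.502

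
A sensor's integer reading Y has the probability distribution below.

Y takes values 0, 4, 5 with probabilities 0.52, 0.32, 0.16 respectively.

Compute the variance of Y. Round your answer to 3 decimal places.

E[Y] = (0)(0.52) + (4)(0.32) + (5)(0.16) = 2.08
E[Y²] = (0)²(0.52) + (4)²(0.32) + (5)²(0.16) = 9.12
var(Y) = E[Y²] − (E[Y])² = 9.12 − (2.08)² = 4.7936

4.794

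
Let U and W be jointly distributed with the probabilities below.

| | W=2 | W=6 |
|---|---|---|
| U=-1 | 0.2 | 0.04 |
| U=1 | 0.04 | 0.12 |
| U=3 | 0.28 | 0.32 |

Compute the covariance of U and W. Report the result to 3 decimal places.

0.858

E[U] = 1.72,  E[W] = 3.92
E[UW] = 7.6
Cov(U,W) = E[UW] − E[U]E[W] = 7.6 − (1.72)(3.92) = 0.8576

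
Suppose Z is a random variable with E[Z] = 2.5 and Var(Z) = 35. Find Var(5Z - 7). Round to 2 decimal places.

875.00

Var(5Z - 7) = (5)²·Var(Z) = 25·35 = 875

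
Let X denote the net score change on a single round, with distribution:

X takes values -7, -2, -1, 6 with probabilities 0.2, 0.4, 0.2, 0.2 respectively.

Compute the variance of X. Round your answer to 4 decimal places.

17.3600

E[X] = (-7)(0.2) + (-2)(0.4) + (-1)(0.2) + (6)(0.2) = -1.2
E[X²] = (-7)²(0.2) + (-2)²(0.4) + (-1)²(0.2) + (6)²(0.2) = 18.8
Var(X) = E[X²] − (E[X])² = 18.8 − (-1.2)² = 17.36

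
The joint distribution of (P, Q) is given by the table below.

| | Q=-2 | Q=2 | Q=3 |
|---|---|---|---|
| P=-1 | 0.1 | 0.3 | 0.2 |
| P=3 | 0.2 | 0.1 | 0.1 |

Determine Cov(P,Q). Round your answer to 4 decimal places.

E[P] = 0.6,  E[Q] = 1.1
E[PQ] = -0.7
Cov(P,Q) = E[PQ] − E[P]E[Q] = -0.7 − (0.6)(1.1) = -1.36

-1.3600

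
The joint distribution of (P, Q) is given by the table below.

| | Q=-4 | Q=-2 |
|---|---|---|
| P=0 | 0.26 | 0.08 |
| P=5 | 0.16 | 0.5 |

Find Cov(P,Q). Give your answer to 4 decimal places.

1.1720

E[P] = 3.3,  E[Q] = -2.84
E[PQ] = -8.2
Cov(P,Q) = E[PQ] − E[P]E[Q] = -8.2 − (3.3)(-2.84) = 1.172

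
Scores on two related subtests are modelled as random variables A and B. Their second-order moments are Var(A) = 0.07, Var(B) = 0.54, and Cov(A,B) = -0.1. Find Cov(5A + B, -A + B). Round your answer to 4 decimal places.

Cov(5A + B, -A + B) = (5)(-1)Var(A) + (1)(1)Var(B) + [(5)(1) + (1)(-1)]Cov(A,B)
= -5·0.07 + 1·0.54 + 4·-0.1 = -0.21

-0.2100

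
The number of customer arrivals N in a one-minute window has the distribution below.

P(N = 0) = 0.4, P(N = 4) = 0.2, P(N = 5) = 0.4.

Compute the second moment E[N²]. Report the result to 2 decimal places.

13.20

E[N²] = (0)²(0.4) + (4)²(0.2) + (5)²(0.4) = 13.2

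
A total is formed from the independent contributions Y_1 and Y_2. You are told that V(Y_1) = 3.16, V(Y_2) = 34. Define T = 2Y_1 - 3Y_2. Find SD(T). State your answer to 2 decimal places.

By independence, V(T) = (2)²V(Y_1) + (-3)²V(Y_2)
= (2)²·3.16 + (-3)²·34 = 318.64
SD(T) = √318.64 ≈ 17.85

17.85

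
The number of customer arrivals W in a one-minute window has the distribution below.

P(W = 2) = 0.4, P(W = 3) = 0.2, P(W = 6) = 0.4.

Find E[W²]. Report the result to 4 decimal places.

E[W²] = (2)²(0.4) + (3)²(0.2) + (6)²(0.4) = 17.8

17.8000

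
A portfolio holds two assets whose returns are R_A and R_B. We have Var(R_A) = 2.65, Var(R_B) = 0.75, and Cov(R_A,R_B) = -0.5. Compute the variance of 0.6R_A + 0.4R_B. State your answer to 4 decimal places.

0.8340

Var(0.6R_A + 0.4R_B) = (0.6)²·Var(R_A) + (0.4)²·Var(R_B) + 2·(0.6)·(0.4)·Cov(R_A,R_B)
= 0.36·2.65 + 0.16·0.75 + 0.48·-0.5 = 0.834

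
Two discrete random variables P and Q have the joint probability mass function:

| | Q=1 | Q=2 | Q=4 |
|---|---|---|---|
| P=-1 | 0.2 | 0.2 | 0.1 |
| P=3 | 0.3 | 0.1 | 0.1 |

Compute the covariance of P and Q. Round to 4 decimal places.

E[P] = 1,  E[Q] = 1.9
E[PQ] = 1.7
Cov(P,Q) = E[PQ] − E[P]E[Q] = 1.7 − (1)(1.9) = -0.2

-0.2000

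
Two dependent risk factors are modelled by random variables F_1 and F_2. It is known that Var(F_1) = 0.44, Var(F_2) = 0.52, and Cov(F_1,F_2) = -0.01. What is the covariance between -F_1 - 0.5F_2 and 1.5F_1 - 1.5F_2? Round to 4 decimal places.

Cov(-F_1 - 0.5F_2, 1.5F_1 - 1.5F_2) = (-1)(1.5)Var(F_1) + (-0.5)(-1.5)Var(F_2) + [(-1)(-1.5) + (-0.5)(1.5)]Cov(F_1,F_2)
= -1.5·0.44 + 0.75·0.52 + 0.75·-0.01 = -0.2775

-0.2775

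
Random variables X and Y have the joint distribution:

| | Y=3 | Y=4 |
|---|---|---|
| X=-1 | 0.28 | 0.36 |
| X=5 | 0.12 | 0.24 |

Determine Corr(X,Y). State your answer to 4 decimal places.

0.1021

E[X] = 1.16,  E[Y] = 3.6
E[XY] = 4.32
Cov(X,Y) = E[XY] − E[X]E[Y] = 4.32 − (1.16)(3.6) = 0.144
var(X) = 8.2944,  var(Y) = 0.24
ρ = 0.144 / √(8.2944·0.24) ≈ 0.1021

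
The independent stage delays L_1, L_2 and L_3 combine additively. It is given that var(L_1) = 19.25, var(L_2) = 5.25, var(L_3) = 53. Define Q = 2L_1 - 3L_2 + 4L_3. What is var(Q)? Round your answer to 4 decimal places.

By independence, var(Q) = (2)²var(L_1) + (-3)²var(L_2) + (4)²var(L_3)
= (2)²·19.25 + (-3)²·5.25 + (4)²·53 = 972.25

972.2500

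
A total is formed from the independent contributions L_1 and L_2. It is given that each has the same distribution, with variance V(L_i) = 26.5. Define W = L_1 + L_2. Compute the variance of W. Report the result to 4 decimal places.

53.0000

By independence, V(W) = (1)²V(L_1) + (1)²V(L_2)
= (1)²·26.5 + (1)²·26.5 = 53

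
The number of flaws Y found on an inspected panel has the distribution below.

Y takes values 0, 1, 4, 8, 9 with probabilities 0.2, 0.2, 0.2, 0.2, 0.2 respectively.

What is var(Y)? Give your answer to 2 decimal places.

E[Y] = (0)(0.2) + (1)(0.2) + (4)(0.2) + (8)(0.2) + (9)(0.2) = 4.4
E[Y²] = (0)²(0.2) + (1)²(0.2) + (4)²(0.2) + (8)²(0.2) + (9)²(0.2) = 32.4
var(Y) = E[Y²] − (E[Y])² = 32.4 − (4.4)² = 13.04

13.04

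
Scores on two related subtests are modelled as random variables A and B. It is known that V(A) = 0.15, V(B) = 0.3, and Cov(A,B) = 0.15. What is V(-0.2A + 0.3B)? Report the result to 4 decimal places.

V(-0.2A + 0.3B) = (-0.2)²·V(A) + (0.3)²·V(B) + 2·(-0.2)·(0.3)·Cov(A,B)
= 0.04·0.15 + 0.09·0.3 + -0.12·0.15 = 0.015

0.0150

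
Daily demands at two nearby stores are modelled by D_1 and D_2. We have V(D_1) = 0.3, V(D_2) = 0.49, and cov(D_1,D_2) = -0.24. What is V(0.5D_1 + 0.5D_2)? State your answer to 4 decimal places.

V(0.5D_1 + 0.5D_2) = (0.5)²·V(D_1) + (0.5)²·V(D_2) + 2·(0.5)·(0.5)·cov(D_1,D_2)
= 0.25·0.3 + 0.25·0.49 + 0.5·-0.24 = 0.0775

0.0775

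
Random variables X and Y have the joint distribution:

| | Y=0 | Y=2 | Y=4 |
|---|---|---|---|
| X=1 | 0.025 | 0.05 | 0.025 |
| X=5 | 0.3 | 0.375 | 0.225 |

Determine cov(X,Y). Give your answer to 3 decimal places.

E[X] = 4.6,  E[Y] = 1.85
E[XY] = 8.45
cov(X,Y) = E[XY] − E[X]E[Y] = 8.45 − (4.6)(1.85) = -0.06

-0.060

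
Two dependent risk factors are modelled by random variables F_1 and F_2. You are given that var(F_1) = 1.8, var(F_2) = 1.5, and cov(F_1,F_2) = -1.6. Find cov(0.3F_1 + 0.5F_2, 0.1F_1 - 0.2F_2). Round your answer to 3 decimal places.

-0.080

cov(0.3F_1 + 0.5F_2, 0.1F_1 - 0.2F_2) = (0.3)(0.1)var(F_1) + (0.5)(-0.2)var(F_2) + [(0.3)(-0.2) + (0.5)(0.1)]cov(F_1,F_2)
= 0.03·1.8 + -0.1·1.5 + -0.01·-1.6 = -0.08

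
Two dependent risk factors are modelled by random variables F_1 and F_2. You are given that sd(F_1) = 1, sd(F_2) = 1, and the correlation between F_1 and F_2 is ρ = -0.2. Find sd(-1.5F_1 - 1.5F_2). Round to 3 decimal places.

V(F_1) = (1)² = 1;  V(F_2) = (1)² = 1
Cov(F_1,F_2) = ρ·sd(F_1)·sd(F_2) = -0.2·1·1 = -0.2
V(-1.5F_1 - 1.5F_2) = (-1.5)²·V(F_1) + (-1.5)²·V(F_2) + 2·(-1.5)·(-1.5)·Cov(F_1,F_2)
= 2.25·1 + 2.25·1 + 4.5·-0.2 = 3.6
sd(-1.5F_1 - 1.5F_2) = √3.6 ≈ 1.897

1.897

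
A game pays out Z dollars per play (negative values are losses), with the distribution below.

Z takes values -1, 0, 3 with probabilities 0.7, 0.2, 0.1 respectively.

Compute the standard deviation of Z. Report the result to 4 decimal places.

1.2000

E[Z] = (-1)(0.7) + (0)(0.2) + (3)(0.1) = -0.4
E[Z²] = (-1)²(0.7) + (0)²(0.2) + (3)²(0.1) = 1.6
Var(Z) = E[Z²] − (E[Z])² = 1.6 − (-0.4)² = 1.44
SD(Z) = √1.44 ≈ 1.2000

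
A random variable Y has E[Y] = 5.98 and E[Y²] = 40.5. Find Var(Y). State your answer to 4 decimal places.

4.7396

Var(Y) = 40.5 − (5.98)² = 4.7396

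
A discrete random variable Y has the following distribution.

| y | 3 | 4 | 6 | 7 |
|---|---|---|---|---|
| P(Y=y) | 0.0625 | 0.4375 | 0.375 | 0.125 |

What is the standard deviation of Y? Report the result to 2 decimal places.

1.25

E[Y] = (3)(0.0625) + (4)(0.4375) + (6)(0.375) + (7)(0.125) = 5.0625
E[Y²] = (3)²(0.0625) + (4)²(0.4375) + (6)²(0.375) + (7)²(0.125) = 27.1875
Var(Y) = E[Y²] − (E[Y])² = 27.1875 − (5.0625)² = 1.55859375
sd(Y) = √1.55859375 ≈ 1.25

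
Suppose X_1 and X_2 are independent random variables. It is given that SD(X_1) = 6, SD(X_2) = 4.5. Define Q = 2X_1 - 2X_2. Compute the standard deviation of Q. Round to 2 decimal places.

var(X_1) = 36, var(X_2) = 20.25
By independence, var(Q) = (2)²var(X_1) + (-2)²var(X_2)
= (2)²·36 + (-2)²·20.25 = 225
SD(Q) = √225 ≈ 15.00

15.00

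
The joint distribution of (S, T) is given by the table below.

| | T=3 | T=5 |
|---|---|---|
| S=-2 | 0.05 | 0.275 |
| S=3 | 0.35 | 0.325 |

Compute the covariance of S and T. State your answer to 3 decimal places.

E[S] = 1.375,  E[T] = 4.2
E[ST] = 4.975
Cov(S,T) = E[ST] − E[S]E[T] = 4.975 − (1.375)(4.2) = -0.8

-0.800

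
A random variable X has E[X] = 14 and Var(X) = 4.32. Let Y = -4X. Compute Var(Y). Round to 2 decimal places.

69.12

Var(-4X) = (-4)²·Var(X) = 16·4.32 = 69.12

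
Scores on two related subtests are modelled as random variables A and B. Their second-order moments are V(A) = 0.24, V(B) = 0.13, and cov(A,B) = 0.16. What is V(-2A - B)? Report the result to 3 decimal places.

1.730

V(-2A - B) = (-2)²·V(A) + (-1)²·V(B) + 2·(-2)·(-1)·cov(A,B)
= 4·0.24 + 1·0.13 + 4·0.16 = 1.73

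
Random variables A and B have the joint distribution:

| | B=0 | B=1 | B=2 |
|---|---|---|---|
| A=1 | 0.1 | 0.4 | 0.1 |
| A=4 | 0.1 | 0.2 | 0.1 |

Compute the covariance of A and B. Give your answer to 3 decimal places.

E[A] = 2.2,  E[B] = 1
E[AB] = 2.2
cov(A,B) = E[AB] − E[A]E[B] = 2.2 − (2.2)(1) = 0

0.000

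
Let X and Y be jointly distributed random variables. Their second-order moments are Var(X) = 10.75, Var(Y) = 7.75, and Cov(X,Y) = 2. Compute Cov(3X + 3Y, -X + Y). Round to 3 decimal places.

-9.000

Cov(3X + 3Y, -X + Y) = (3)(-1)Var(X) + (3)(1)Var(Y) + [(3)(1) + (3)(-1)]Cov(X,Y)
= -3·10.75 + 3·7.75 + 0·2 = -9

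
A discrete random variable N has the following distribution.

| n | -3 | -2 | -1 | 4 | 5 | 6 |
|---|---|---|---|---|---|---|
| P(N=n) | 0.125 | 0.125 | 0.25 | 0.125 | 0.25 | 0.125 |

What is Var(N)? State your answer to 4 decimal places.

E[N] = (-3)(0.125) + (-2)(0.125) + (-1)(0.25) + (4)(0.125) + (5)(0.25) + (6)(0.125) = 1.625
E[N²] = (-3)²(0.125) + (-2)²(0.125) + (-1)²(0.25) + (4)²(0.125) + (5)²(0.25) + (6)²(0.125) = 14.625
Var(N) = E[N²] − (E[N])² = 14.625 − (1.625)² = 11.984375

11.9844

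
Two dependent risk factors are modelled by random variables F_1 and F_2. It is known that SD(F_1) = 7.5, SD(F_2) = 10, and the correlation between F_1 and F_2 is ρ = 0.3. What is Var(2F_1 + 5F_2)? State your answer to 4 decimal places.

Var(F_1) = (7.5)² = 56.25;  Var(F_2) = (10)² = 100
Cov(F_1,F_2) = ρ·SD(F_1)·SD(F_2) = 0.3·7.5·10 = 22.5
Var(2F_1 + 5F_2) = (2)²·Var(F_1) + (5)²·Var(F_2) + 2·(2)·(5)·Cov(F_1,F_2)
= 4·56.25 + 25·100 + 20·22.5 = 3175

3175.0000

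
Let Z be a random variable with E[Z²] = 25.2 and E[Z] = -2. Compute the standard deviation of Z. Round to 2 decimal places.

4.60

Var(Z) = 25.2 − (-2)² = 21.2
σ(Z) = √21.2 ≈ 4.60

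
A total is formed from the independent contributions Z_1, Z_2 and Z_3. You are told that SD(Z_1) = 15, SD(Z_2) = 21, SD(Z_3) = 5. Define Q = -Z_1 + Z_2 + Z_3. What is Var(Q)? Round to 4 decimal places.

691.0000

Var(Z_1) = 225, Var(Z_2) = 441, Var(Z_3) = 25
By independence, Var(Q) = (-1)²Var(Z_1) + (1)²Var(Z_2) + (1)²Var(Z_3)
= (-1)²·225 + (1)²·441 + (1)²·25 = 691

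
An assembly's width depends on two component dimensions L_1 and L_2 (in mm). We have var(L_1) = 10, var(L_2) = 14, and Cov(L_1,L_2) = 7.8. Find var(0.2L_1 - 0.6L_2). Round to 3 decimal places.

3.568

var(0.2L_1 - 0.6L_2) = (0.2)²·var(L_1) + (-0.6)²·var(L_2) + 2·(0.2)·(-0.6)·Cov(L_1,L_2)
= 0.04·10 + 0.36·14 + -0.24·7.8 = 3.568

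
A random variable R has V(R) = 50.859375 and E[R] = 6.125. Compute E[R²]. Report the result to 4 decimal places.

E[R²] = V(R) + (E[R])² = 50.859375 + (6.125)² = 88.375

88.3750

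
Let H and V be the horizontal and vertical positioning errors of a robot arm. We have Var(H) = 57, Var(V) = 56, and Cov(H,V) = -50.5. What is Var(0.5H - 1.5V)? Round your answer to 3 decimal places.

216.000

Var(0.5H - 1.5V) = (0.5)²·Var(H) + (-1.5)²·Var(V) + 2·(0.5)·(-1.5)·Cov(H,V)
= 0.25·57 + 2.25·56 + -1.5·-50.5 = 216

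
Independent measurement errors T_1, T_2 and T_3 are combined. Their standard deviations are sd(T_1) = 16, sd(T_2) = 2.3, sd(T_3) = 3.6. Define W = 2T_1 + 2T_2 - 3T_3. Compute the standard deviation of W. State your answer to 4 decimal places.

V(T_1) = 256, V(T_2) = 5.29, V(T_3) = 12.96
By independence, V(W) = (2)²V(T_1) + (2)²V(T_2) + (-3)²V(T_3)
= (2)²·256 + (2)²·5.29 + (-3)²·12.96 = 1161.8
sd(W) = √1161.8 ≈ 34.0852

34.0852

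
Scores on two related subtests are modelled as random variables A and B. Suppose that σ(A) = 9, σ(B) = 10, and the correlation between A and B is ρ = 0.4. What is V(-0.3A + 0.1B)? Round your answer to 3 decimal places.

6.130

V(A) = (9)² = 81;  V(B) = (10)² = 100
Cov(A,B) = ρ·σ(A)·σ(B) = 0.4·9·10 = 36
V(-0.3A + 0.1B) = (-0.3)²·V(A) + (0.1)²·V(B) + 2·(-0.3)·(0.1)·Cov(A,B)
= 0.09·81 + 0.01·100 + -0.06·36 = 6.13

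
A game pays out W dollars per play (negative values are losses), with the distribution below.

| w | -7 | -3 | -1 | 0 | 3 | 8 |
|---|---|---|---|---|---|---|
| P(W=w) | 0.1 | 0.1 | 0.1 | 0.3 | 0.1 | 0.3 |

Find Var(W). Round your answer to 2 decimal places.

23.44

E[W] = (-7)(0.1) + (-3)(0.1) + (-1)(0.1) + (0)(0.3) + (3)(0.1) + (8)(0.3) = 1.6
E[W²] = (-7)²(0.1) + (-3)²(0.1) + (-1)²(0.1) + (0)²(0.3) + (3)²(0.1) + (8)²(0.3) = 26
Var(W) = E[W²] − (E[W])² = 26 − (1.6)² = 23.44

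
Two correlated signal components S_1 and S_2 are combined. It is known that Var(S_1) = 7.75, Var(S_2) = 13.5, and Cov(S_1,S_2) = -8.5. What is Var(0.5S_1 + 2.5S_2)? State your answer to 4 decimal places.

65.0625

Var(0.5S_1 + 2.5S_2) = (0.5)²·Var(S_1) + (2.5)²·Var(S_2) + 2·(0.5)·(2.5)·Cov(S_1,S_2)
= 0.25·7.75 + 6.25·13.5 + 2.5·-8.5 = 65.0625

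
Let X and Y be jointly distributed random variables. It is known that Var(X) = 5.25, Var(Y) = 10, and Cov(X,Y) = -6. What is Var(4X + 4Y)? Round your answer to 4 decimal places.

Var(4X + 4Y) = (4)²·Var(X) + (4)²·Var(Y) + 2·(4)·(4)·Cov(X,Y)
= 16·5.25 + 16·10 + 32·-6 = 52

52.0000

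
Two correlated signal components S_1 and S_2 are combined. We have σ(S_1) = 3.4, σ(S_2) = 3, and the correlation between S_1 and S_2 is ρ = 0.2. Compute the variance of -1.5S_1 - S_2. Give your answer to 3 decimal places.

Var(S_1) = (3.4)² = 11.56;  Var(S_2) = (3)² = 9
cov(S_1,S_2) = ρ·σ(S_1)·σ(S_2) = 0.2·3.4·3 = 2.04
Var(-1.5S_1 - S_2) = (-1.5)²·Var(S_1) + (-1)²·Var(S_2) + 2·(-1.5)·(-1)·cov(S_1,S_2)
= 2.25·11.56 + 1·9 + 3·2.04 = 41.13

41.130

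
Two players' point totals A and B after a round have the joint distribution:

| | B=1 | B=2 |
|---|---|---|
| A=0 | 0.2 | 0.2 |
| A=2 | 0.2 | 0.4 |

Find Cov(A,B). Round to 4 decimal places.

0.0800

E[A] = 1.2,  E[B] = 1.6
E[AB] = 2
Cov(A,B) = E[AB] − E[A]E[B] = 2 − (1.2)(1.6) = 0.08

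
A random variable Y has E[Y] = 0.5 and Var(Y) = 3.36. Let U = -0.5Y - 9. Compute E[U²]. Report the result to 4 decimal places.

86.4025

E[-0.5Y - 9] = -0.5·0.5 − 9 = -9.25
Var(-0.5Y - 9) = (-0.5)²·3.36 = 0.84
E[U²] = Var(U) + (E[U])² = 0.84 + (-9.25)² = 86.4025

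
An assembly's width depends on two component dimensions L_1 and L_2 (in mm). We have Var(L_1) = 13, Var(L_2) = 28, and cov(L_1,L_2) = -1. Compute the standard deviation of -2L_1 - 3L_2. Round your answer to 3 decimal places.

17.088

Var(-2L_1 - 3L_2) = (-2)²·Var(L_1) + (-3)²·Var(L_2) + 2·(-2)·(-3)·cov(L_1,L_2)
= 4·13 + 9·28 + 12·-1 = 292
SD(-2L_1 - 3L_2) = √292 ≈ 17.088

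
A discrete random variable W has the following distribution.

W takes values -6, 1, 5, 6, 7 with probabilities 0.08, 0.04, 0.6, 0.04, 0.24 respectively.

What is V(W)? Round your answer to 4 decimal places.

11.0496

E[W] = (-6)(0.08) + (1)(0.04) + (5)(0.6) + (6)(0.04) + (7)(0.24) = 4.48
E[W²] = (-6)²(0.08) + (1)²(0.04) + (5)²(0.6) + (6)²(0.04) + (7)²(0.24) = 31.12
V(W) = E[W²] − (E[W])² = 31.12 − (4.48)² = 11.0496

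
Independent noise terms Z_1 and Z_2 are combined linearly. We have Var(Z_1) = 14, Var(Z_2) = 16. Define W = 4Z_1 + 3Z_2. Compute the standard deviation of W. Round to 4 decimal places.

19.1833

By independence, Var(W) = (4)²Var(Z_1) + (3)²Var(Z_2)
= (4)²·14 + (3)²·16 = 368
SD(W) = √368 ≈ 19.1833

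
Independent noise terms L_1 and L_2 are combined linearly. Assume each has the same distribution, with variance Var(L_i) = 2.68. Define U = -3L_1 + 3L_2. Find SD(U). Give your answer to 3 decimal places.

By independence, Var(U) = (-3)²Var(L_1) + (3)²Var(L_2)
= (-3)²·2.68 + (3)²·2.68 = 48.24
SD(U) = √48.24 ≈ 6.946

6.946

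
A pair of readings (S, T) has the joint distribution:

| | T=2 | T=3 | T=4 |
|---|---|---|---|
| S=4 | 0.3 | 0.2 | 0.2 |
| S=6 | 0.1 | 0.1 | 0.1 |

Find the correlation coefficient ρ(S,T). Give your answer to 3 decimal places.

E[S] = 4.6,  E[T] = 2.9
E[ST] = 13.4
cov(S,T) = E[ST] − E[S]E[T] = 13.4 − (4.6)(2.9) = 0.06
var(S) = 0.84,  var(T) = 0.69
ρ = 0.06 / √(0.84·0.69) ≈ 0.079

0.079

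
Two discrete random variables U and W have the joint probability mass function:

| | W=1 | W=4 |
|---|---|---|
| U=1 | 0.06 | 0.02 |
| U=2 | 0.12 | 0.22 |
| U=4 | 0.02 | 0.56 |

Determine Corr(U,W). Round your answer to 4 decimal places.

E[U] = 3.08,  E[W] = 3.4
E[UW] = 11.18
Cov(U,W) = E[UW] − E[U]E[W] = 11.18 − (3.08)(3.4) = 0.708
var(U) = 1.2336,  var(W) = 1.44
ρ = 0.708 / √(1.2336·1.44) ≈ 0.5312

0.5312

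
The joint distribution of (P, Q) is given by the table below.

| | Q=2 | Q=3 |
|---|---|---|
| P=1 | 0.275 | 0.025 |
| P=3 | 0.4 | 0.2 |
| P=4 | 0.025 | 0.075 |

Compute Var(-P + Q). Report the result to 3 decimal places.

0.910

E[P] = 2.5,  E[Q] = 2.3,  E[PQ] = 5.925
Var(P) = 7.3 − (2.5)² = 1.05;  Var(Q) = 5.5 − (2.3)² = 0.21
Cov(P,Q) = 5.925 − (2.5)(2.3) = 0.175
Var(-P + Q) = (-1)²·1.05 + (1)²·0.21 + 2·(-1)·(1)·0.175 = 0.91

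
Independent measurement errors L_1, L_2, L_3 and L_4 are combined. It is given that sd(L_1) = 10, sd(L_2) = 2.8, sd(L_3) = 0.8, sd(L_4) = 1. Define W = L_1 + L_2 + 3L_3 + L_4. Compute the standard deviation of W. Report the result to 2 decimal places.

10.71

V(L_1) = 100, V(L_2) = 7.84, V(L_3) = 0.64, V(L_4) = 1
By independence, V(W) = (1)²V(L_1) + (1)²V(L_2) + (3)²V(L_3) + (1)²V(L_4)
= (1)²·100 + (1)²·7.84 + (3)²·0.64 + (1)²·1 = 114.6
sd(W) = √114.6 ≈ 10.71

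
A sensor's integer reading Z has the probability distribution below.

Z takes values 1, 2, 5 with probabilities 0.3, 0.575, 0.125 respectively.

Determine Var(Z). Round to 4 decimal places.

1.4194

E[Z] = (1)(0.3) + (2)(0.575) + (5)(0.125) = 2.075
E[Z²] = (1)²(0.3) + (2)²(0.575) + (5)²(0.125) = 5.725
Var(Z) = E[Z²] − (E[Z])² = 5.725 − (2.075)² = 1.419375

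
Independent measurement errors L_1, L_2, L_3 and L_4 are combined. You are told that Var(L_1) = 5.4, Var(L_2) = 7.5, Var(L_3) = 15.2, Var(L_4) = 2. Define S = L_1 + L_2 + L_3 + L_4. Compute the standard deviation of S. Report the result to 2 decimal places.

5.49

By independence, Var(S) = (1)²Var(L_1) + (1)²Var(L_2) + (1)²Var(L_3) + (1)²Var(L_4)
= (1)²·5.4 + (1)²·7.5 + (1)²·15.2 + (1)²·2 = 30.1
SD(S) = √30.1 ≈ 5.49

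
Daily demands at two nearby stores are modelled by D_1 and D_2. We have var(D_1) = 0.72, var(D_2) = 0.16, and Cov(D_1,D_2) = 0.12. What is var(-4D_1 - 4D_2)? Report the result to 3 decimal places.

var(-4D_1 - 4D_2) = (-4)²·var(D_1) + (-4)²·var(D_2) + 2·(-4)·(-4)·Cov(D_1,D_2)
= 16·0.72 + 16·0.16 + 32·0.12 = 17.92

17.920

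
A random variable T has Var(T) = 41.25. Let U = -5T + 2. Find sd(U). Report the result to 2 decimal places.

32.11

Var(-5T + 2) = (-5)²·41.25 = 1031.25
sd(U) = √1031.25 ≈ 32.11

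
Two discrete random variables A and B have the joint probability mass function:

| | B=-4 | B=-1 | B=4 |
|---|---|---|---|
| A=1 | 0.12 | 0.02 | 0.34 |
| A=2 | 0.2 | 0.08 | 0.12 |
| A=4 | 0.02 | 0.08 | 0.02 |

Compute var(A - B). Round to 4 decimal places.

15.9156

E[A] = 1.76,  E[B] = 0.38,  E[AB] = -0.26
var(A) = 4 − (1.76)² = 0.9024;  var(B) = 13.3 − (0.38)² = 13.1556
Cov(A,B) = -0.26 − (1.76)(0.38) = -0.9288
var(A - B) = (1)²·0.9024 + (-1)²·13.1556 + 2·(1)·(-1)·-0.9288 = 15.9156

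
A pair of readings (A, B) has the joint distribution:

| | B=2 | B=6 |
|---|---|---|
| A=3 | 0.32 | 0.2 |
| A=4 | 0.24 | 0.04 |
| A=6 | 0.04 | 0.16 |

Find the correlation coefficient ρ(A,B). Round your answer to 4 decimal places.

0.3001

E[A] = 3.88,  E[B] = 3.6
E[AB] = 14.64
Cov(A,B) = E[AB] − E[A]E[B] = 14.64 − (3.88)(3.6) = 0.672
Var(A) = 1.3056,  Var(B) = 3.84
ρ = 0.672 / √(1.3056·3.84) ≈ 0.3001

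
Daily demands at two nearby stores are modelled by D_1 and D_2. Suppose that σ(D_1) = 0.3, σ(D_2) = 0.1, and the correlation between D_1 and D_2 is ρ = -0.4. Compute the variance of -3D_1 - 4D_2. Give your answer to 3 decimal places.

0.682

V(D_1) = (0.3)² = 0.09;  V(D_2) = (0.1)² = 0.01
cov(D_1,D_2) = ρ·σ(D_1)·σ(D_2) = -0.4·0.3·0.1 = -0.012
V(-3D_1 - 4D_2) = (-3)²·V(D_1) + (-4)²·V(D_2) + 2·(-3)·(-4)·cov(D_1,D_2)
= 9·0.09 + 16·0.01 + 24·-0.012 = 0.682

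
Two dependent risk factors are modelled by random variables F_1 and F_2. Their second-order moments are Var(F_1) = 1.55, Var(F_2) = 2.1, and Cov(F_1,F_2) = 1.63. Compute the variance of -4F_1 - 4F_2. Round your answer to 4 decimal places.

Var(-4F_1 - 4F_2) = (-4)²·Var(F_1) + (-4)²·Var(F_2) + 2·(-4)·(-4)·Cov(F_1,F_2)
= 16·1.55 + 16·2.1 + 32·1.63 = 110.56

110.5600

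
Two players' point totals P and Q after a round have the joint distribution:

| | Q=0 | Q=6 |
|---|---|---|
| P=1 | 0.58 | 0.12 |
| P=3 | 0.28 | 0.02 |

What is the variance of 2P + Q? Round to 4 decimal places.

E[P] = 1.6,  E[Q] = 0.84,  E[PQ] = 1.08
var(P) = 3.4 − (1.6)² = 0.84;  var(Q) = 5.04 − (0.84)² = 4.3344
cov(P,Q) = 1.08 − (1.6)(0.84) = -0.264
var(2P + Q) = (2)²·0.84 + (1)²·4.3344 + 2·(2)·(1)·-0.264 = 6.6384

6.6384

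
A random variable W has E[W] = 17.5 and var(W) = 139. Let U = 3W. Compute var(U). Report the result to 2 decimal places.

1251.00

var(3W) = (3)²·var(W) = 9·139 = 1251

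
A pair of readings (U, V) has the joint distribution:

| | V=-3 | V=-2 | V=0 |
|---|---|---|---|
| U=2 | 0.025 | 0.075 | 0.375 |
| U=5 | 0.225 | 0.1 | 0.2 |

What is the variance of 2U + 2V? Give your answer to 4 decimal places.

E[U] = 3.575,  E[V] = -1.1,  E[UV] = -4.825
var(U) = 15.025 − (3.575)² = 2.244375;  var(V) = 2.95 − (-1.1)² = 1.74
Cov(U,V) = -4.825 − (3.575)(-1.1) = -0.8925
var(2U + 2V) = (2)²·2.244375 + (2)²·1.74 + 2·(2)·(2)·-0.8925 = 8.7975

8.7975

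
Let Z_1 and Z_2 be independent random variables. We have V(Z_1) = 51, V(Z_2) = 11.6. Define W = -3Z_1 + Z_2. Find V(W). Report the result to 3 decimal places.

470.600

By independence, V(W) = (-3)²V(Z_1) + (1)²V(Z_2)
= (-3)²·51 + (1)²·11.6 = 470.6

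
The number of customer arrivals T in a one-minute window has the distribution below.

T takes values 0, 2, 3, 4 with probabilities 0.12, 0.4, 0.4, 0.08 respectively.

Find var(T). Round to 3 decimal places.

1.098

E[T] = (0)(0.12) + (2)(0.4) + (3)(0.4) + (4)(0.08) = 2.32
E[T²] = (0)²(0.12) + (2)²(0.4) + (3)²(0.4) + (4)²(0.08) = 6.48
var(T) = E[T²] − (E[T])² = 6.48 − (2.32)² = 1.0976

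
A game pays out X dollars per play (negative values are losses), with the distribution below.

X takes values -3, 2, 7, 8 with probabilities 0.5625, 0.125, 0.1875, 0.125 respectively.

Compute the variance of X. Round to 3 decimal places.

E[X] = (-3)(0.5625) + (2)(0.125) + (7)(0.1875) + (8)(0.125) = 0.875
E[X²] = (-3)²(0.5625) + (2)²(0.125) + (7)²(0.1875) + (8)²(0.125) = 22.75
V(X) = E[X²] − (E[X])² = 22.75 − (0.875)² = 21.984375

21.984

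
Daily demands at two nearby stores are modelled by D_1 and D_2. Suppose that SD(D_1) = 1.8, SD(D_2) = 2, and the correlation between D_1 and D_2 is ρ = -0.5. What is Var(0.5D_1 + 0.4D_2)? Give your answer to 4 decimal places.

0.7300

Var(D_1) = (1.8)² = 3.24;  Var(D_2) = (2)² = 4
Cov(D_1,D_2) = ρ·SD(D_1)·SD(D_2) = -0.5·1.8·2 = -1.8
Var(0.5D_1 + 0.4D_2) = (0.5)²·Var(D_1) + (0.4)²·Var(D_2) + 2·(0.5)·(0.4)·Cov(D_1,D_2)
= 0.25·3.24 + 0.16·4 + 0.4·-1.8 = 0.73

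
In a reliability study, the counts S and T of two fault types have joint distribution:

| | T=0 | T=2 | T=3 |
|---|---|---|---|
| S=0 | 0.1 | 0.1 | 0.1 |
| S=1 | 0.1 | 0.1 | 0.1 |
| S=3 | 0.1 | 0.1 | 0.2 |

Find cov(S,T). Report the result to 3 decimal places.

0.200

E[S] = 1.5,  E[T] = 1.8
E[ST] = 2.9
cov(S,T) = E[ST] − E[S]E[T] = 2.9 − (1.5)(1.8) = 0.2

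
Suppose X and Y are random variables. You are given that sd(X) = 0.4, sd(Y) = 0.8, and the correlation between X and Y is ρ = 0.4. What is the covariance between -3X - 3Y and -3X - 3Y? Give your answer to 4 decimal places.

Var(X) = (0.4)² = 0.16;  Var(Y) = (0.8)² = 0.64
Cov(X,Y) = ρ·sd(X)·sd(Y) = 0.4·0.4·0.8 = 0.128
Cov(-3X - 3Y, -3X - 3Y) = (-3)(-3)Var(X) + (-3)(-3)Var(Y) + [(-3)(-3) + (-3)(-3)]Cov(X,Y)
= 9·0.16 + 9·0.64 + 18·0.128 = 9.504

9.5040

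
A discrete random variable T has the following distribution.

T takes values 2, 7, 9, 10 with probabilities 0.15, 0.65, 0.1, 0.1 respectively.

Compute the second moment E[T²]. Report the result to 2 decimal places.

E[T²] = (2)²(0.15) + (7)²(0.65) + (9)²(0.1) + (10)²(0.1) = 50.55

50.55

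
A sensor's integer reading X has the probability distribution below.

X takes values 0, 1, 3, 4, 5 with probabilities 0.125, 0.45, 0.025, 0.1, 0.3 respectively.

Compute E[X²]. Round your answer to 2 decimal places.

9.78

E[X²] = (0)²(0.125) + (1)²(0.45) + (3)²(0.025) + (4)²(0.1) + (5)²(0.3) = 9.775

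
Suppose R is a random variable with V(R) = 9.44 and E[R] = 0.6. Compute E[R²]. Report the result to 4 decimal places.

9.8000

E[R²] = V(R) + (E[R])² = 9.44 + (0.6)² = 9.8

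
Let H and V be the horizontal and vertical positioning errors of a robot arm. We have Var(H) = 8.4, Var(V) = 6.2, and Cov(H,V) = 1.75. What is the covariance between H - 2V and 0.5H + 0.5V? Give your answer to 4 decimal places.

-2.8750

Cov(H - 2V, 0.5H + 0.5V) = (1)(0.5)Var(H) + (-2)(0.5)Var(V) + [(1)(0.5) + (-2)(0.5)]Cov(H,V)
= 0.5·8.4 + -1·6.2 + -0.5·1.75 = -2.875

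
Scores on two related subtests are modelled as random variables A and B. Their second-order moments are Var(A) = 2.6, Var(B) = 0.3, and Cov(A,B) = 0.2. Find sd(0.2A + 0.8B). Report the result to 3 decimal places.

0.600

Var(0.2A + 0.8B) = (0.2)²·Var(A) + (0.8)²·Var(B) + 2·(0.2)·(0.8)·Cov(A,B)
= 0.04·2.6 + 0.64·0.3 + 0.32·0.2 = 0.36
sd(0.2A + 0.8B) = √0.36 ≈ 0.600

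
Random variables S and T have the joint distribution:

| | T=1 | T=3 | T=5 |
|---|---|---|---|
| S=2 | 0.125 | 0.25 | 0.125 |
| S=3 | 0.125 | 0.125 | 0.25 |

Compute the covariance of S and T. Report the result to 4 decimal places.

0.1250

E[S] = 2.5,  E[T] = 3.25
E[ST] = 8.25
Cov(S,T) = E[ST] − E[S]E[T] = 8.25 − (2.5)(3.25) = 0.125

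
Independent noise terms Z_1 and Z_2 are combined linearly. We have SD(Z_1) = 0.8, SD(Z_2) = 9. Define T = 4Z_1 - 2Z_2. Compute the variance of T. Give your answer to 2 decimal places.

V(Z_1) = 0.64, V(Z_2) = 81
By independence, V(T) = (4)²V(Z_1) + (-2)²V(Z_2)
= (4)²·0.64 + (-2)²·81 = 334.24

334.24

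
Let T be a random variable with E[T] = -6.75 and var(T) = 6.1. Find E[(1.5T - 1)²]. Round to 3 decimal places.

E[1.5T - 1] = 1.5·-6.75 − 1 = -11.125
var(1.5T - 1) = (1.5)²·6.1 = 13.725
E[(1.5T - 1)²] = var((1.5T - 1)) + (E[(1.5T - 1)])² = 13.725 + (-11.125)² = 137.490625

137.491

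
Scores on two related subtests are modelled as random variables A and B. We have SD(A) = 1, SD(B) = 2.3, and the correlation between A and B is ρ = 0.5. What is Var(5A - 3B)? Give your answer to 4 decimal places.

Var(A) = (1)² = 1;  Var(B) = (2.3)² = 5.29
Cov(A,B) = ρ·SD(A)·SD(B) = 0.5·1·2.3 = 1.15
Var(5A - 3B) = (5)²·Var(A) + (-3)²·Var(B) + 2·(5)·(-3)·Cov(A,B)
= 25·1 + 9·5.29 + -30·1.15 = 38.11

38.1100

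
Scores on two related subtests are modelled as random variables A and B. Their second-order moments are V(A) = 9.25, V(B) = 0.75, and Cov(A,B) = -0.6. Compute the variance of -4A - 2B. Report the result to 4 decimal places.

V(-4A - 2B) = (-4)²·V(A) + (-2)²·V(B) + 2·(-4)·(-2)·Cov(A,B)
= 16·9.25 + 4·0.75 + 16·-0.6 = 141.4

141.4000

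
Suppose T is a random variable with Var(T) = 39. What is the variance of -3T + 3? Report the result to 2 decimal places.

Var(-3T + 3) = (-3)²·Var(T) = 9·39 = 351

351.00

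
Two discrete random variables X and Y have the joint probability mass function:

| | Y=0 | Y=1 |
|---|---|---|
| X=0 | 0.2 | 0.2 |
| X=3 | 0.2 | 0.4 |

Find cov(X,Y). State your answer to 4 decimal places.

0.1200

E[X] = 1.8,  E[Y] = 0.6
E[XY] = 1.2
cov(X,Y) = E[XY] − E[X]E[Y] = 1.2 − (1.8)(0.6) = 0.12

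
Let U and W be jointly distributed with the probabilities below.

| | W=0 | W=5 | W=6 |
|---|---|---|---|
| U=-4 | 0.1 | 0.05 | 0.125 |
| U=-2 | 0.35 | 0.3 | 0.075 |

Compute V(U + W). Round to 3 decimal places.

E[U] = -2.55,  E[W] = 2.95,  E[UW] = -7.9
V(U) = 7.3 − (-2.55)² = 0.7975;  V(W) = 15.95 − (2.95)² = 7.2475
Cov(U,W) = -7.9 − (-2.55)(2.95) = -0.3775
V(U + W) = (1)²·0.7975 + (1)²·7.2475 + 2·(1)·(1)·-0.3775 = 7.29

7.290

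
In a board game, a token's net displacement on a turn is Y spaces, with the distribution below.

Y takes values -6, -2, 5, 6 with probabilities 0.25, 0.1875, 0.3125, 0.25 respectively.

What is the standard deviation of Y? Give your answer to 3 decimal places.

E[Y] = (-6)(0.25) + (-2)(0.1875) + (5)(0.3125) + (6)(0.25) = 1.1875
E[Y²] = (-6)²(0.25) + (-2)²(0.1875) + (5)²(0.3125) + (6)²(0.25) = 26.5625
Var(Y) = E[Y²] − (E[Y])² = 26.5625 − (1.1875)² = 25.15234375
SD(Y) = √25.15234375 ≈ 5.015

5.015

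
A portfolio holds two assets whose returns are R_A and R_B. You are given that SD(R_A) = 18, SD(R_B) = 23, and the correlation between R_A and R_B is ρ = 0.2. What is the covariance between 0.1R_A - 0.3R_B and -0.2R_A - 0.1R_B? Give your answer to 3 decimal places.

Var(R_A) = (18)² = 324;  Var(R_B) = (23)² = 529
Cov(R_A,R_B) = ρ·SD(R_A)·SD(R_B) = 0.2·18·23 = 82.8
Cov(0.1R_A - 0.3R_B, -0.2R_A - 0.1R_B) = (0.1)(-0.2)Var(R_A) + (-0.3)(-0.1)Var(R_B) + [(0.1)(-0.1) + (-0.3)(-0.2)]Cov(R_A,R_B)
= -0.02·324 + 0.03·529 + 0.05·82.8 = 13.53

13.530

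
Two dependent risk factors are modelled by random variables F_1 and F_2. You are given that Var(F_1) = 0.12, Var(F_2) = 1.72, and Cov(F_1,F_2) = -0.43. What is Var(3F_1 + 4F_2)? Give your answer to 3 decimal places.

18.280

Var(3F_1 + 4F_2) = (3)²·Var(F_1) + (4)²·Var(F_2) + 2·(3)·(4)·Cov(F_1,F_2)
= 9·0.12 + 16·1.72 + 24·-0.43 = 18.28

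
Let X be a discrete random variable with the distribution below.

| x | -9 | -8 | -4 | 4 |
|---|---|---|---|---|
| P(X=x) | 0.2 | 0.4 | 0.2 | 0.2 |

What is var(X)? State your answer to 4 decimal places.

E[X] = (-9)(0.2) + (-8)(0.4) + (-4)(0.2) + (4)(0.2) = -5
E[X²] = (-9)²(0.2) + (-8)²(0.4) + (-4)²(0.2) + (4)²(0.2) = 48.2
var(X) = E[X²] − (E[X])² = 48.2 − (-5)² = 23.2

23.2000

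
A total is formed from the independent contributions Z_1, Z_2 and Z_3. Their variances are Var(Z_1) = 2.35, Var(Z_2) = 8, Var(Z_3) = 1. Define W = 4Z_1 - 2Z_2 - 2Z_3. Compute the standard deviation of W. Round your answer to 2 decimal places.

8.58

By independence, Var(W) = (4)²Var(Z_1) + (-2)²Var(Z_2) + (-2)²Var(Z_3)
= (4)²·2.35 + (-2)²·8 + (-2)²·1 = 73.6
SD(W) = √73.6 ≈ 8.58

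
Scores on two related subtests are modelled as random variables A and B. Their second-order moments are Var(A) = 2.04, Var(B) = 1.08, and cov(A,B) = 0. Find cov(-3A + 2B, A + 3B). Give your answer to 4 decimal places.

0.3600

cov(-3A + 2B, A + 3B) = (-3)(1)Var(A) + (2)(3)Var(B) + [(-3)(3) + (2)(1)]cov(A,B)
= -3·2.04 + 6·1.08 + -7·0 = 0.36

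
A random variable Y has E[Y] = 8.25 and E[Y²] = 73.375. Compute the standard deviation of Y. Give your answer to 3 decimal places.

2.305

Var(Y) = 73.375 − (8.25)² = 5.3125
σ(Y) = √5.3125 ≈ 2.305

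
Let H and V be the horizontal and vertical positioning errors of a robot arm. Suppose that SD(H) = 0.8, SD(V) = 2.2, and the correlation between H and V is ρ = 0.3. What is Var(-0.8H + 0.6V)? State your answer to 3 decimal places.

Var(H) = (0.8)² = 0.64;  Var(V) = (2.2)² = 4.84
Cov(H,V) = ρ·SD(H)·SD(V) = 0.3·0.8·2.2 = 0.528
Var(-0.8H + 0.6V) = (-0.8)²·Var(H) + (0.6)²·Var(V) + 2·(-0.8)·(0.6)·Cov(H,V)
= 0.64·0.64 + 0.36·4.84 + -0.96·0.528 = 1.64512

1.645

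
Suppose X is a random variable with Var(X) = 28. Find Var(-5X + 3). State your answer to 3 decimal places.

Var(-5X + 3) = (-5)²·Var(X) = 25·28 = 700

700.000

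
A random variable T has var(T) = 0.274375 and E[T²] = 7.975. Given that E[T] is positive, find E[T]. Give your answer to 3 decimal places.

(E[T])² = E[T²] − var(T) = 7.975 − 0.274375 = 7.700625
E[T] = √7.700625 = 2.775

2.775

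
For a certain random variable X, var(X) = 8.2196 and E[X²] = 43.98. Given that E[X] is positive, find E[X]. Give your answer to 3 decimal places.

5.980

(E[X])² = E[X²] − var(X) = 43.98 − 8.2196 = 35.7604
E[X] = √35.7604 = 5.98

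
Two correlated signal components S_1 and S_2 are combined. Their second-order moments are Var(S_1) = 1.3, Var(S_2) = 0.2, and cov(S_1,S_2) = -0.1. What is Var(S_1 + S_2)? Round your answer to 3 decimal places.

1.300

Var(S_1 + S_2) = (1)²·Var(S_1) + (1)²·Var(S_2) + 2·(1)·(1)·cov(S_1,S_2)
= 1·1.3 + 1·0.2 + 2·-0.1 = 1.3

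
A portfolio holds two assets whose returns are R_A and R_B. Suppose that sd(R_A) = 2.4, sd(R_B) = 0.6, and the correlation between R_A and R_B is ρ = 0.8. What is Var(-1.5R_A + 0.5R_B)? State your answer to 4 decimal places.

11.3220

Var(R_A) = (2.4)² = 5.76;  Var(R_B) = (0.6)² = 0.36
Cov(R_A,R_B) = ρ·sd(R_A)·sd(R_B) = 0.8·2.4·0.6 = 1.152
Var(-1.5R_A + 0.5R_B) = (-1.5)²·Var(R_A) + (0.5)²·Var(R_B) + 2·(-1.5)·(0.5)·Cov(R_A,R_B)
= 2.25·5.76 + 0.25·0.36 + -1.5·1.152 = 11.322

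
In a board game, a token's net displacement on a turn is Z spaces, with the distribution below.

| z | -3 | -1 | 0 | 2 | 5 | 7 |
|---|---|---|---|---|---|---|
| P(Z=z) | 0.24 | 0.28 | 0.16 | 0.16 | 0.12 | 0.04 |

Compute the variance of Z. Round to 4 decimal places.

8.0000

E[Z] = (-3)(0.24) + (-1)(0.28) + (0)(0.16) + (2)(0.16) + (5)(0.12) + (7)(0.04) = 0.2
E[Z²] = (-3)²(0.24) + (-1)²(0.28) + (0)²(0.16) + (2)²(0.16) + (5)²(0.12) + (7)²(0.04) = 8.04
var(Z) = E[Z²] − (E[Z])² = 8.04 − (0.2)² = 8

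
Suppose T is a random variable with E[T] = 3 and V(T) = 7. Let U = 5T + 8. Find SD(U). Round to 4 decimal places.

V(5T + 8) = (5)²·7 = 175
SD(U) = √175 ≈ 13.2288

13.2288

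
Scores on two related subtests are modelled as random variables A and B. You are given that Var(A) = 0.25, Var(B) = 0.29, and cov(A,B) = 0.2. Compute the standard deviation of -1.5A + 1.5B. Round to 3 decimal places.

0.561

Var(-1.5A + 1.5B) = (-1.5)²·Var(A) + (1.5)²·Var(B) + 2·(-1.5)·(1.5)·cov(A,B)
= 2.25·0.25 + 2.25·0.29 + -4.5·0.2 = 0.315
σ(-1.5A + 1.5B) = √0.315 ≈ 0.561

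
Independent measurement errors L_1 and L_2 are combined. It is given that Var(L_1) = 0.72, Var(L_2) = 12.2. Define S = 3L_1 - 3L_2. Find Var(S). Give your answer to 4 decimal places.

By independence, Var(S) = (3)²Var(L_1) + (-3)²Var(L_2)
= (3)²·0.72 + (-3)²·12.2 = 116.28

116.2800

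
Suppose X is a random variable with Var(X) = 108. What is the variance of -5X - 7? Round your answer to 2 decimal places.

Var(-5X - 7) = (-5)²·Var(X) = 25·108 = 2700

2700.00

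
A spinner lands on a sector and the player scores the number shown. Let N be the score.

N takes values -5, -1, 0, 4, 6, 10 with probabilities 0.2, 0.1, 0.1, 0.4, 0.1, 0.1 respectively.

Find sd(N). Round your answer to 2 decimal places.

4.55

E[N] = (-5)(0.2) + (-1)(0.1) + (0)(0.1) + (4)(0.4) + (6)(0.1) + (10)(0.1) = 2.1
E[N²] = (-5)²(0.2) + (-1)²(0.1) + (0)²(0.1) + (4)²(0.4) + (6)²(0.1) + (10)²(0.1) = 25.1
Var(N) = E[N²] − (E[N])² = 25.1 − (2.1)² = 20.69
sd(N) = √20.69 ≈ 4.55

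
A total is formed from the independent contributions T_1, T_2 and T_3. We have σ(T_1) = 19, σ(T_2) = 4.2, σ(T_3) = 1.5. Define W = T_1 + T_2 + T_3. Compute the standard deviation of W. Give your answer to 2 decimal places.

19.52

V(T_1) = 361, V(T_2) = 17.64, V(T_3) = 2.25
By independence, V(W) = (1)²V(T_1) + (1)²V(T_2) + (1)²V(T_3)
= (1)²·361 + (1)²·17.64 + (1)²·2.25 = 380.89
σ(W) = √380.89 ≈ 19.52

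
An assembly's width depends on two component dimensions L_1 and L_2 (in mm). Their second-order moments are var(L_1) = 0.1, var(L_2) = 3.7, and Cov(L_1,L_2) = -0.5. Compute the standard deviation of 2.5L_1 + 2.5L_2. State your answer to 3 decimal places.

4.183

var(2.5L_1 + 2.5L_2) = (2.5)²·var(L_1) + (2.5)²·var(L_2) + 2·(2.5)·(2.5)·Cov(L_1,L_2)
= 6.25·0.1 + 6.25·3.7 + 12.5·-0.5 = 17.5
SD(2.5L_1 + 2.5L_2) = √17.5 ≈ 4.183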